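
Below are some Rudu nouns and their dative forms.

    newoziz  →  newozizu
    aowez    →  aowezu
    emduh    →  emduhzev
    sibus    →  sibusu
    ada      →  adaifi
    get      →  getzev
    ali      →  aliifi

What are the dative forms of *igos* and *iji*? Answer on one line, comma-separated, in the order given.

igosu, ijiifi

Looking at the final sound of each stem: -u when the stem ends in a sibilant (*newoziz*, *aowez*, *sibus*); -zev when the stem ends in a non-sibilant consonant (*emduh*, *get*); -ifi when the stem ends in a vowel (*ada*, *ali*).
*igos*: final sound = /s/, a sibilant → -u → *igosu*.
*iji* — final sound /i/ (a vowel) → -ifi → *ijiifi*.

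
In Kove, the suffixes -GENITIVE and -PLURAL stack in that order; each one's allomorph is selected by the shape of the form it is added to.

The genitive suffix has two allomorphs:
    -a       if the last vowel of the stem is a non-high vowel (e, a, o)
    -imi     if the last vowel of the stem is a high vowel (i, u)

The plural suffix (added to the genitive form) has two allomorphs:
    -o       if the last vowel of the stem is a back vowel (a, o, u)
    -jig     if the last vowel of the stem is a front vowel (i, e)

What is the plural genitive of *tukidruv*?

tukidruvimijig

*tukidruv* — last vowel /u/ (a high vowel) → -imi → *tukidruvimi*.
The genitive form *tukidruvimi* — last vowel /i/ (a front vowel) → -jig → *tukidruvimijig*.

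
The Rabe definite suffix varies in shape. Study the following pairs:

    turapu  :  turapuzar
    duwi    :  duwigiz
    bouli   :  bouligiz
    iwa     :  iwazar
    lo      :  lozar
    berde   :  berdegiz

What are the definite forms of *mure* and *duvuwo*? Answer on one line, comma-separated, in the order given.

muregiz, duvuwozar

The suffix is conditioned by the last vowel: -giz when the last vowel of the stem is a front vowel (*duwi*, *bouli*, *berde*); -zar when the last vowel of the stem is a back vowel (*turapu*, *iwa*, *lo*).
Since the last vowel of *mure* is /e/ (a front vowel), it takes -giz, giving *muregiz*.
Since the last vowel of *duvuwo* is /o/ (a back vowel), it takes -zar, giving *duvuwozar*.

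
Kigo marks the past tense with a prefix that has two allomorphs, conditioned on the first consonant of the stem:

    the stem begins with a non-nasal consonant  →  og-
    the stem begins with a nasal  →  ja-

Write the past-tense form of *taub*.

ogtaub

*taub* — first consonant /t/ (non-nasal) → og- → *ogtaub*.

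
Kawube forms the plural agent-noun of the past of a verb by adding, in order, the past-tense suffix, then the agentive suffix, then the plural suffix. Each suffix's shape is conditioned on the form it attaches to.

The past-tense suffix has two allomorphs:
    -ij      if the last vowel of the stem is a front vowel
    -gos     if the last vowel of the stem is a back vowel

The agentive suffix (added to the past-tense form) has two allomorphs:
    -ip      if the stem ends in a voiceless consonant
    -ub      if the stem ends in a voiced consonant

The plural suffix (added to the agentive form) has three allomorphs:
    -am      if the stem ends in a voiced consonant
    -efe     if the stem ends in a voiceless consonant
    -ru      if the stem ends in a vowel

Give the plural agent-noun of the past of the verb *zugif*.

zugifijubam

*zugif*: last vowel = /i/, a front vowel → -ij → *zugifij*.
Since the final consonant of the past-tense form *zugifij* is /j/ (voiced), it takes -ub, giving *zugifijub*.
The final sound of the agentive form *zugifijub* is /b/, which is a voiced consonant, so the plural suffix is -am, giving *zugifijubam*.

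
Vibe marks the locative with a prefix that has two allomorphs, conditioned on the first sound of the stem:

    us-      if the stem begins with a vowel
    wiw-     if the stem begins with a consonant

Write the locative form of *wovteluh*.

wiwwovteluh

*wovteluh*: first sound = /w/, a consonant → wiw- → *wiwwovteluh*.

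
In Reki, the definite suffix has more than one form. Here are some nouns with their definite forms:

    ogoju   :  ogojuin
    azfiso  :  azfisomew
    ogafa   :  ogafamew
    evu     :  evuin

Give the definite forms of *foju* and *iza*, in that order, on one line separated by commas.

fojuin, izamew

The pattern is height harmony: -in when the last vowel of the stem is a high vowel (*ogoju*, *evu*); -mew when the last vowel of the stem is a non-high vowel (*azfiso*, *ogafa*).
*foju*: last vowel = /u/, a high vowel → -in → *fojuin*.
The last vowel of *iza* is /a/, which is a non-high vowel, so the suffix is -mew, giving *izamew*.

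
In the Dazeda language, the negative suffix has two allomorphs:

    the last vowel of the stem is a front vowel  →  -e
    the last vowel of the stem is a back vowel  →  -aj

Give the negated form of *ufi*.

*ufi*: last vowel = /i/, a front vowel → -e → *ufie*.

ufie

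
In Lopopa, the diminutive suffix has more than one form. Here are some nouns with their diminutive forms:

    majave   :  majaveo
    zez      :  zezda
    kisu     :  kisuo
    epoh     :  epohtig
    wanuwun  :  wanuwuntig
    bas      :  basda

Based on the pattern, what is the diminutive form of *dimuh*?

The pattern is sibilance of the final sound: -da when the stem ends in a sibilant (*zez*, *bas*); -tig when the stem ends in a non-sibilant consonant (*epoh*, *wanuwun*); -o when the stem ends in a vowel (*majave*, *kisu*).
*dimuh* — final sound /h/ (a non-sibilant consonant) → -tig → *dimuhtig*.

dimuhtig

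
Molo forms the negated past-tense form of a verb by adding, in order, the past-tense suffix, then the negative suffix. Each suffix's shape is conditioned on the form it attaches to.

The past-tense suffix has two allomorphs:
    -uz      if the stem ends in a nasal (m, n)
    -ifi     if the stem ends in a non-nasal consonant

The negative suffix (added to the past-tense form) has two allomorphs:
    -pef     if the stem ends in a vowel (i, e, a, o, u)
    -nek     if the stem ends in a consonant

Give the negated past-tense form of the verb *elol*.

*elol*: final consonant = /l/, non-nasal → -ifi → *elolifi*.
Since the final sound of the past-tense form *elolifi* is /i/ (a vowel), it takes -pef, giving *elolifipef*.

elolifipef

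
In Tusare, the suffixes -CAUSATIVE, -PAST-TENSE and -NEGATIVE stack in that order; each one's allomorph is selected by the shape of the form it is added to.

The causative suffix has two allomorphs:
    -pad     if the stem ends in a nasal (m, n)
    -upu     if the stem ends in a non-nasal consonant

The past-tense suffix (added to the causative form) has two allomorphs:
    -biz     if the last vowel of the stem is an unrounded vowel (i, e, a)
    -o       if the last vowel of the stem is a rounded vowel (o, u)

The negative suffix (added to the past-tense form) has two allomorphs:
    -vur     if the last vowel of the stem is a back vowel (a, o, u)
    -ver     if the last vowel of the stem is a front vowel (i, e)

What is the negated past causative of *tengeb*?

*tengeb* — final consonant /b/ (non-nasal) → -upu → *tengebupu*.
The causative form *tengebupu*: last vowel = /u/, a rounded vowel → -o → *tengebupuo*.
Since the last vowel of the past-tense form *tengebupuo* is /o/ (a back vowel), it takes -vur, giving *tengebupuovur*.

tengebupuovur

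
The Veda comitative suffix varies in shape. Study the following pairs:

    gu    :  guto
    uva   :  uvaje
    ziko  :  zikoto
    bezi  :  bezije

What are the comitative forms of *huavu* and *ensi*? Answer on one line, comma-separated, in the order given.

huavuto, ensije

The suffix is conditioned by the last vowel: -to when the last vowel of the stem is a rounded vowel (*gu*, *ziko*); -je when the last vowel of the stem is an unrounded vowel (*uva*, *bezi*).
Since the last vowel of *huavu* is /u/ (a rounded vowel), it takes -to, giving *huavuto*.
*ensi*: last vowel = /i/, an unrounded vowel → -je → *ensije*.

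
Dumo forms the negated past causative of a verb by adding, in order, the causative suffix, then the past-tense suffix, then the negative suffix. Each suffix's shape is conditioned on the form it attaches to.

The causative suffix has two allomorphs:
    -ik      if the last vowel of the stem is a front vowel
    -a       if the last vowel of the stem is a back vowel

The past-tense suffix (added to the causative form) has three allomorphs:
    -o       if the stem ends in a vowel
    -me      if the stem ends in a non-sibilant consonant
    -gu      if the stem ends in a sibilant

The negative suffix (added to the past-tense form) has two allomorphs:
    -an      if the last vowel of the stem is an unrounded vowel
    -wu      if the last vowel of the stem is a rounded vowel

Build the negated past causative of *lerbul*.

lerbulaowu

*lerbul*: last vowel = /u/, a back vowel → -a → *lerbula*.
The causative form *lerbula*: final sound = /a/, a vowel → -o → *lerbulao*.
Since the last vowel of the past-tense form *lerbulao* is /o/ (a rounded vowel), it takes -wu, giving *lerbulaowu*.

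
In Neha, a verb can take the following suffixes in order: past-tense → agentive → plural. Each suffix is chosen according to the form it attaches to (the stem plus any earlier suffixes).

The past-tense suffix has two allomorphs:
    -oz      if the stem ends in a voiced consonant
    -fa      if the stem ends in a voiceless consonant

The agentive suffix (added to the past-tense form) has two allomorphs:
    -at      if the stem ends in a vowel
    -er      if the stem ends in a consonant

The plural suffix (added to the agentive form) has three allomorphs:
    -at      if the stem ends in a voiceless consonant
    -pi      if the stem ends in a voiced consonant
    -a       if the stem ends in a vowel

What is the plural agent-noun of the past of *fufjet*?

*fufjet* — final consonant /t/ (voiceless) → -fa → *fufjetfa*.
The past-tense form *fufjetfa* — final sound /a/ (a vowel) → -at → *fufjetfaat*.
The agentive form *fufjetfaat* — final sound /t/ (a voiceless consonant) → -at → *fufjetfaatat*.

fufjetfaatat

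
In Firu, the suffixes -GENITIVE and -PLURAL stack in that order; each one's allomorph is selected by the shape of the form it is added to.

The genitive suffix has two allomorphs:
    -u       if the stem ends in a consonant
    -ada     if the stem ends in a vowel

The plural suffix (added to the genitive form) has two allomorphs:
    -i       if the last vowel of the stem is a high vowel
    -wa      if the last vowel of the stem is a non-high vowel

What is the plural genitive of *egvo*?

Since the final sound of *egvo* is /o/ (a vowel), it takes -ada, giving *egvoada*.
The last vowel of the genitive form *egvoada* is /a/, which is a non-high vowel, so the plural suffix is -wa, giving *egvoadawa*.

egvoadawa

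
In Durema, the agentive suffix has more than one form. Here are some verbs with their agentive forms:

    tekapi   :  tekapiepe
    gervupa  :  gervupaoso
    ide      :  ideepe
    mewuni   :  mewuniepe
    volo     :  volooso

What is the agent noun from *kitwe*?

kitweepe

The suffix is conditioned by the last vowel: -epe when the last vowel of the stem is a front vowel (*tekapi*, *ide*, *mewuni*); -oso when the last vowel of the stem is a back vowel (*gervupa*, *volo*).
The last vowel of *kitwe* is /e/, which is a front vowel, so the suffix is -epe, giving *kitweepe*.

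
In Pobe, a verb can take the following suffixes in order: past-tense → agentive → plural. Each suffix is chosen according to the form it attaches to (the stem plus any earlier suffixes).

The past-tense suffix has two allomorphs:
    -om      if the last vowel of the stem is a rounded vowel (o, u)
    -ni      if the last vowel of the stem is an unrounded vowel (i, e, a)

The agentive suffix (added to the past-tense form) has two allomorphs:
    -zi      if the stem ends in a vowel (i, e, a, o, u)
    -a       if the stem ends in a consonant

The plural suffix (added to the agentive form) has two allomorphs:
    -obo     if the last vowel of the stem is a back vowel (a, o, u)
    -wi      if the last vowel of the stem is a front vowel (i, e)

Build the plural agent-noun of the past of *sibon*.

sibonomaobo

*sibon* — last vowel /o/ (a rounded vowel) → -om → *sibonom*.
The final sound of the past-tense form *sibonom* is /m/, which is a consonant, so the agentive suffix is -a, giving *sibonoma*.
The last vowel of the agentive form *sibonoma* is /a/, which is a back vowel, so the plural suffix is -obo, giving *sibonomaobo*.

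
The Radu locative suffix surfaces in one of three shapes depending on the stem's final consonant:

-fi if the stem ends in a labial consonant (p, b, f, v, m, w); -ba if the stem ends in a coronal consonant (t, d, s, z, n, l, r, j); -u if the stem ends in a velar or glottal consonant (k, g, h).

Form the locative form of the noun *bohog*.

bohogu

*bohog*: final consonant = /g/, velar/glottal → -u → *bohogu*.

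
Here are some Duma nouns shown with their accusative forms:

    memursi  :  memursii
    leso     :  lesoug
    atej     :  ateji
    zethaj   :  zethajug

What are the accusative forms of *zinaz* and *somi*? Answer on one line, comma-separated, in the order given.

zinazug, somii

Looking at the last vowel of each stem: -i when the last vowel of the stem is a front vowel (*memursi*, *atej*); -ug when the last vowel of the stem is a back vowel (*leso*, *zethaj*).
The last vowel of *zinaz* is /a/, which is a back vowel, so the suffix is -ug, giving *zinazug*.
The last vowel of *somi* is /i/, which is a front vowel, so the suffix is -i, giving *somii*.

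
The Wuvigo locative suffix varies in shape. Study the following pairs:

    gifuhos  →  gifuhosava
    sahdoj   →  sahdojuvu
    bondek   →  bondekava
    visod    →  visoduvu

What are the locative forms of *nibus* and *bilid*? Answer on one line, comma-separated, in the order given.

The alternation tracks the final consonant of the stem — -ava when the stem ends in a voiceless consonant (*gifuhos*, *bondek*); -uvu when the stem ends in a voiced consonant (*sahdoj*, *visod*).
*nibus*: final consonant = /s/, voiceless → -ava → *nibusava*.
The final consonant of *bilid* is /d/, which is voiced, so the suffix is -uvu, giving *biliduvu*.

nibusava, biliduvu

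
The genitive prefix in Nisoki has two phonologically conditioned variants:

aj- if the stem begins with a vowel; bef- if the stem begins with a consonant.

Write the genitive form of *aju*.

ajaju

*aju*: first sound = /a/, a vowel → aj- → *ajaju*.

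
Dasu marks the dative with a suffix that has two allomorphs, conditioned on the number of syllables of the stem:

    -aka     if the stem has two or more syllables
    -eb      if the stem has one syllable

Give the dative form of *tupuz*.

*tupuz* (2 syllables) → -aka → *tupuzaka*.

tupuzaka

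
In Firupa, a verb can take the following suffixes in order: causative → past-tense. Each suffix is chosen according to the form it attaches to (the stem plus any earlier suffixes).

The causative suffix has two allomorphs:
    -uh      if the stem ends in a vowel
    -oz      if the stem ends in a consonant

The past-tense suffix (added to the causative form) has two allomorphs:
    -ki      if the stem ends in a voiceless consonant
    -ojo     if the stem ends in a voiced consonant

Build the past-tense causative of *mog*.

mogozojo

Since the final sound of *mog* is /g/ (a consonant), it takes -oz, giving *mogoz*.
The causative form *mogoz* — final consonant /z/ (voiced) → -ojo → *mogozojo*.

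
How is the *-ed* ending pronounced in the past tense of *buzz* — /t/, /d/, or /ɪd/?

The stem *buzz* ends in a voiced sound other than /d/.
The -ed suffix is realized as /ɪd/ after /t, d/; as /t/ after other voiceless consonants; and as /d/ after other voiced sounds.
So -ed on *buzz* is pronounced /d/.

/d/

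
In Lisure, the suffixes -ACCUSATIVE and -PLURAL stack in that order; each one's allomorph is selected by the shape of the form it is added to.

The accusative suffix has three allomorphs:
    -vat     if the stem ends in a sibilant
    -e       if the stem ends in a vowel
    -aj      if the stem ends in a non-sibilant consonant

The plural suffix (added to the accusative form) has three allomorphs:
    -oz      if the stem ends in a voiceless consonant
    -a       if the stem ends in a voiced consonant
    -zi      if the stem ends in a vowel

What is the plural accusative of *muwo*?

*muwo* — final sound /o/ (a vowel) → -e → *muwoe*.
The final sound of the accusative form *muwoe* is /e/, which is a vowel, so the plural suffix is -zi, giving *muwoezi*.

muwoezi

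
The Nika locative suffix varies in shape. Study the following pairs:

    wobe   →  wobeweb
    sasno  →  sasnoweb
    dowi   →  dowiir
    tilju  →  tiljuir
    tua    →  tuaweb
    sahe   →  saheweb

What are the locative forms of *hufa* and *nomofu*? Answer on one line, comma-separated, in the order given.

The suffix is conditioned by the last vowel: -ir when the last vowel of the stem is a high vowel (*dowi*, *tilju*); -web when the last vowel of the stem is a non-high vowel (*wobe*, *sasno*, *tua*, *sahe*).
*hufa* — last vowel /a/ (a non-high vowel) → -web → *hufaweb*.
Since the last vowel of *nomofu* is /u/ (a high vowel), it takes -ir, giving *nomofuir*.

hufaweb, nomofuir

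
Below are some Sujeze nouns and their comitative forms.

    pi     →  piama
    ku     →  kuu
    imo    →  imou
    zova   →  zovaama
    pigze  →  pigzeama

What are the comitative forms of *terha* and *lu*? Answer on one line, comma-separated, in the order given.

The alternation tracks the last vowel of the stem — -u when the last vowel of the stem is a rounded vowel (*ku*, *imo*); -ama when the last vowel of the stem is an unrounded vowel (*pi*, *zova*, *pigze*).
*terha* — last vowel /a/ (an unrounded vowel) → -ama → *terhaama*.
*lu*: last vowel = /u/, a rounded vowel → -u → *luu*.

terhaama, luu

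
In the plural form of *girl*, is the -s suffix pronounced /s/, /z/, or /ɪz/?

/z/

The stem *girl* ends in a voiced non-sibilant sound.
The plural suffix surfaces as /ɪz/ after sibilants, /s/ after other voiceless consonants, and /z/ after other voiced sounds.
So the plural -s on *girl* is pronounced /z/.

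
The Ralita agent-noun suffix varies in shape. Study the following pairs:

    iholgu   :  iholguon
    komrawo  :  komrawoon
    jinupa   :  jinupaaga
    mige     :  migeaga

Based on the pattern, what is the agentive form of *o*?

The alternation tracks the last vowel of the stem — -on when the last vowel of the stem is a rounded vowel (*iholgu*, *komrawo*); -aga when the last vowel of the stem is an unrounded vowel (*jinupa*, *mige*).
The last vowel of *o* is /o/, which is a rounded vowel, so the suffix is -on, giving *oon*.

oon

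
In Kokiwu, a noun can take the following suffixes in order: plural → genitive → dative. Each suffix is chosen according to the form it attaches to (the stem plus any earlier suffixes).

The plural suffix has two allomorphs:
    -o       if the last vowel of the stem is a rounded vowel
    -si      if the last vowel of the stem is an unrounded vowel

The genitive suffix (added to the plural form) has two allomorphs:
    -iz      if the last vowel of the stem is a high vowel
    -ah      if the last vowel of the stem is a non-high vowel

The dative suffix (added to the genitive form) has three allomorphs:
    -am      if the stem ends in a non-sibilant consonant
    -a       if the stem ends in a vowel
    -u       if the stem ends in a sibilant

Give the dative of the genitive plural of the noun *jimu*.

jimuoaham

*jimu* — last vowel /u/ (a rounded vowel) → -o → *jimuo*.
The last vowel of the plural form *jimuo* is /o/, which is a non-high vowel, so the genitive suffix is -ah, giving *jimuoah*.
The genitive form *jimuoah* — final sound /h/ (a non-sibilant consonant) → -am → *jimuoaham*.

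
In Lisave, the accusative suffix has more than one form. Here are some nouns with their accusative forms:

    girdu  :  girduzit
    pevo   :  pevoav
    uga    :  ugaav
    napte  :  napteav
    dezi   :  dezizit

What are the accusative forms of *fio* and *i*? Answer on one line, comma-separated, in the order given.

fioav, izit

Looking at the last vowel of each stem: -zit when the last vowel of the stem is a high vowel (*girdu*, *dezi*); -av when the last vowel of the stem is a non-high vowel (*pevo*, *uga*, *napte*).
*fio*: last vowel = /o/, a non-high vowel → -av → *fioav*.
Since the last vowel of *i* is /i/ (a high vowel), it takes -zit, giving *izit*.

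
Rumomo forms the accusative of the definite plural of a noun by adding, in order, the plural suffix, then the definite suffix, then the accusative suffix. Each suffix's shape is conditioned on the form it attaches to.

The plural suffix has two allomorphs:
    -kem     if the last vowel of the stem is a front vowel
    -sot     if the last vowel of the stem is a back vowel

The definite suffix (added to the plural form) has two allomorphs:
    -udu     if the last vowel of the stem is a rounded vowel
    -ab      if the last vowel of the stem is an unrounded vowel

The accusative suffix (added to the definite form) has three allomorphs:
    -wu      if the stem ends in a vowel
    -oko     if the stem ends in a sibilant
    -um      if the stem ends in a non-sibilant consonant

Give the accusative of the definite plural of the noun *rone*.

The last vowel of *rone* is /e/, which is a front vowel, so the plural suffix is -kem, giving *ronekem*.
The plural form *ronekem* — last vowel /e/ (an unrounded vowel) → -ab → *ronekemab*.
The final sound of the definite form *ronekemab* is /b/, which is a non-sibilant consonant, so the accusative suffix is -um, giving *ronekemabum*.

ronekemabum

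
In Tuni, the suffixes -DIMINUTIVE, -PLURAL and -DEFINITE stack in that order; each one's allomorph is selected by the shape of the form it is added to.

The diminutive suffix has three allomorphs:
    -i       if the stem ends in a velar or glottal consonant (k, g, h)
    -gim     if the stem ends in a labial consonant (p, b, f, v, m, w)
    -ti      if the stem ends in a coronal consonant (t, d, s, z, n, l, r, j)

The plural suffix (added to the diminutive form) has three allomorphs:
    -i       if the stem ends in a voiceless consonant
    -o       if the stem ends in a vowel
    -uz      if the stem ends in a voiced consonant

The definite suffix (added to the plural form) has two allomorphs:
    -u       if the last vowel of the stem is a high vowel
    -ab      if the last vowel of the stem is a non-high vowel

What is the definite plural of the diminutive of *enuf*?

*enuf*: final consonant = /f/, labial → -gim → *enufgim*.
Since the final sound of the diminutive form *enufgim* is /m/ (a voiced consonant), it takes -uz, giving *enufgimuz*.
The plural form *enufgimuz* — last vowel /u/ (a high vowel) → -u → *enufgimuzu*.

enufgimuzu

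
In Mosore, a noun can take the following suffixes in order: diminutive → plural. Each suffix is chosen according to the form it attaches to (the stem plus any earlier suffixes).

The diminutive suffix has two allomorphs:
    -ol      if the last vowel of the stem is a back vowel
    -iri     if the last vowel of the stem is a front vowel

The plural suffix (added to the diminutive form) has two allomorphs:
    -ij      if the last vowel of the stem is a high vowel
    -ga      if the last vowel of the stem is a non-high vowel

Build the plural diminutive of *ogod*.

Since the last vowel of *ogod* is /o/ (a back vowel), it takes -ol, giving *ogodol*.
The diminutive form *ogodol*: last vowel = /o/, a non-high vowel → -ga → *ogodolga*.

ogodolga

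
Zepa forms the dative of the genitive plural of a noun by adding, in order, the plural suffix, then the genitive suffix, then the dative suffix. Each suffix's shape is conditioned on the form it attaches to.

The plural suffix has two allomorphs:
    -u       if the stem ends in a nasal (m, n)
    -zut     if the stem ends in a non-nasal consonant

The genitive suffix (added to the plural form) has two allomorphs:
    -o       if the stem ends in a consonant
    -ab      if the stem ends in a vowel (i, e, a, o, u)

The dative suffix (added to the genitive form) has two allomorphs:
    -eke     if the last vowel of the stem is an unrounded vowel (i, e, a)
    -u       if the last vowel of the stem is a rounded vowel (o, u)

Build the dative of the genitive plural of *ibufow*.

ibufowzutou

*ibufow*: final consonant = /w/, non-nasal → -zut → *ibufowzut*.
The plural form *ibufowzut*: final sound = /t/, a consonant → -o → *ibufowzuto*.
The genitive form *ibufowzuto*: last vowel = /o/, a rounded vowel → -u → *ibufowzutou*.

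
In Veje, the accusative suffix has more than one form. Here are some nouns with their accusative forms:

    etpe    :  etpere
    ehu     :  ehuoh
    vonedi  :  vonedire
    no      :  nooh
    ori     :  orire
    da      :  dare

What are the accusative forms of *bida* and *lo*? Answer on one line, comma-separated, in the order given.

bidare, looh

Looking at the last vowel of each stem: -oh when the last vowel of the stem is a rounded vowel (*ehu*, *no*); -re when the last vowel of the stem is an unrounded vowel (*etpe*, *vonedi*, *ori*, *da*).
*bida* — last vowel /a/ (an unrounded vowel) → -re → *bidare*.
Since the last vowel of *lo* is /o/ (a rounded vowel), it takes -oh, giving *looh*.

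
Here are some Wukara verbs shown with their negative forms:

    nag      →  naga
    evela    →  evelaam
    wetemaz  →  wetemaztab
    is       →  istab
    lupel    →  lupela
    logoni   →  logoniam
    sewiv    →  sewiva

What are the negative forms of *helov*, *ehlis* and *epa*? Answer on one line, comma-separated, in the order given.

The alternation tracks the final sound of the stem — -tab when the stem ends in a sibilant (*wetemaz*, *is*); -a when the stem ends in a non-sibilant consonant (*nag*, *lupel*, *sewiv*); -am when the stem ends in a vowel (*evela*, *logoni*).
*helov* — final sound /v/ (a non-sibilant consonant) → -a → *helova*.
Since the final sound of *ehlis* is /s/ (a sibilant), it takes -tab, giving *ehlistab*.
*epa*: final sound = /a/, a vowel → -am → *epaam*.

helova, ehlistab, epaam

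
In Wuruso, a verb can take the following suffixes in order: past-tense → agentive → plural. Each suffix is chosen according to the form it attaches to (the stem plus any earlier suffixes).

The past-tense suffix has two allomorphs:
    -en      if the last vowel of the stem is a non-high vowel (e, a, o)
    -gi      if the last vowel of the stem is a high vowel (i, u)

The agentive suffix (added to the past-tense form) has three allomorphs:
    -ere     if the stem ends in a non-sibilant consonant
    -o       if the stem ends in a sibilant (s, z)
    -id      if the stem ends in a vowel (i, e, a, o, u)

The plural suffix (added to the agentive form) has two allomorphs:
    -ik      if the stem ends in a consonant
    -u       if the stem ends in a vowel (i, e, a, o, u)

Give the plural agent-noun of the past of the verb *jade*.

*jade* — last vowel /e/ (a non-high vowel) → -en → *jadeen*.
The final sound of the past-tense form *jadeen* is /n/, which is a non-sibilant consonant, so the agentive suffix is -ere, giving *jadeenere*.
The final sound of the agentive form *jadeenere* is /e/, which is a vowel, so the plural suffix is -u, giving *jadeenereu*.

jadeenereu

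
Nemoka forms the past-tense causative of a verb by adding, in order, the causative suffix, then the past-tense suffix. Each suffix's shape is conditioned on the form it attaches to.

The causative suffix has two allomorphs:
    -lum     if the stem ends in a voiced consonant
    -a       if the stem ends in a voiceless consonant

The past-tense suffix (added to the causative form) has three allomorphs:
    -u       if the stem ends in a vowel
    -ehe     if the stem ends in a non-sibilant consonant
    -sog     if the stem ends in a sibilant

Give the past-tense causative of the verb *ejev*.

ejevlumehe

*ejev*: final consonant = /v/, voiced → -lum → *ejevlum*.
The causative form *ejevlum* — final sound /m/ (a non-sibilant consonant) → -ehe → *ejevlumehe*.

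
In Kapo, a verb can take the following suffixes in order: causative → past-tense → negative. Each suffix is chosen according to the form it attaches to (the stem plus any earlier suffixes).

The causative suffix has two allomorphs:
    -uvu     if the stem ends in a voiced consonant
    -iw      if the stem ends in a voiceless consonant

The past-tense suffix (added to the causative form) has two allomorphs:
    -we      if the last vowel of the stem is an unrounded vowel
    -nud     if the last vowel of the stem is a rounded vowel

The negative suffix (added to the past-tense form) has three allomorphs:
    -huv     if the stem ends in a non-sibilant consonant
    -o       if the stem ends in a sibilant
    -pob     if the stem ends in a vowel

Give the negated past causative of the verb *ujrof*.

ujrofiwwepob

Since the final consonant of *ujrof* is /f/ (voiceless), it takes -iw, giving *ujrofiw*.
Since the last vowel of the causative form *ujrofiw* is /i/ (an unrounded vowel), it takes -we, giving *ujrofiwwe*.
Since the final sound of the past-tense form *ujrofiwwe* is /e/ (a vowel), it takes -pob, giving *ujrofiwwepob*.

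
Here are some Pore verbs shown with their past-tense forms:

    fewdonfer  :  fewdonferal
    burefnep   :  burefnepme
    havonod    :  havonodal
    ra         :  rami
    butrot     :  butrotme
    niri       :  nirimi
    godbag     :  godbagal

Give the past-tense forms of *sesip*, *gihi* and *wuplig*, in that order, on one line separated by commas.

sesipme, gihimi, wupligal

The suffix is conditioned by the final sound: -me when the stem ends in a voiceless consonant (*burefnep*, *butrot*); -al when the stem ends in a voiced consonant (*fewdonfer*, *havonod*, *godbag*); -mi when the stem ends in a vowel (*ra*, *niri*).
The final sound of *sesip* is /p/, which is a voiceless consonant, so the suffix is -me, giving *sesipme*.
*gihi* — final sound /i/ (a vowel) → -mi → *gihimi*.
*wuplig* — final sound /g/ (a voiced consonant) → -al → *wupligal*.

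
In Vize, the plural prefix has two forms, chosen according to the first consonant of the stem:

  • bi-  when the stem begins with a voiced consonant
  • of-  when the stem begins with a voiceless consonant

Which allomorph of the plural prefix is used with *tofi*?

of-

Since the first consonant of *tofi* is /t/ (voiceless), it takes of-.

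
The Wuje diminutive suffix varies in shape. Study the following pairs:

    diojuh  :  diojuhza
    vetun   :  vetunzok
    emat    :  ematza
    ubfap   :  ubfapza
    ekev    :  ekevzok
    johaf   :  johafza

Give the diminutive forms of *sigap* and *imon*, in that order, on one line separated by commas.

sigapza, imonzok

The suffix is conditioned by the final consonant: -za when the stem ends in a voiceless consonant (*diojuh*, *emat*, *ubfap*, *johaf*); -zok when the stem ends in a voiced consonant (*vetun*, *ekev*).
Since the final consonant of *sigap* is /p/ (voiceless), it takes -za, giving *sigapza*.
*imon* — final consonant /n/ (voiced) → -zok → *imonzok*.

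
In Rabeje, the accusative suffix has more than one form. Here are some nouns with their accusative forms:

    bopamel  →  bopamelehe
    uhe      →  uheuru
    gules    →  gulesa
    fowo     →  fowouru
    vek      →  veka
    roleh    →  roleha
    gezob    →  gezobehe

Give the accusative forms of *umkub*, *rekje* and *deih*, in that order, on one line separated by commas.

umkubehe, rekjeuru, deiha

The pattern is voicing of the final sound: -a when the stem ends in a voiceless consonant (*gules*, *vek*, *roleh*); -ehe when the stem ends in a voiced consonant (*bopamel*, *gezob*); -uru when the stem ends in a vowel (*uhe*, *fowo*).
*umkub*: final sound = /b/, a voiced consonant → -ehe → *umkubehe*.
Since the final sound of *rekje* is /e/ (a vowel), it takes -uru, giving *rekjeuru*.
Since the final sound of *deih* is /h/ (a voiceless consonant), it takes -a, giving *deiha*.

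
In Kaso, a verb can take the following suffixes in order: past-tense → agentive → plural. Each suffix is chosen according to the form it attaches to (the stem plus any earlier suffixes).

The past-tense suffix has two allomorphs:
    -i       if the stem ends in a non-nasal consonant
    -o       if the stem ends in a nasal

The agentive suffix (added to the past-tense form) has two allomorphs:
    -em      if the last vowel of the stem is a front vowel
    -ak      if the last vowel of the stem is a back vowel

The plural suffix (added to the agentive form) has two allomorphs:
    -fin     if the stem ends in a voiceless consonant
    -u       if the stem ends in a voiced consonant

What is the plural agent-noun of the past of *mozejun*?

*mozejun* — final consonant /n/ (a nasal) → -o → *mozejuno*.
Since the last vowel of the past-tense form *mozejuno* is /o/ (a back vowel), it takes -ak, giving *mozejunoak*.
Since the final consonant of the agentive form *mozejunoak* is /k/ (voiceless), it takes -fin, giving *mozejunoakfin*.

mozejunoakfin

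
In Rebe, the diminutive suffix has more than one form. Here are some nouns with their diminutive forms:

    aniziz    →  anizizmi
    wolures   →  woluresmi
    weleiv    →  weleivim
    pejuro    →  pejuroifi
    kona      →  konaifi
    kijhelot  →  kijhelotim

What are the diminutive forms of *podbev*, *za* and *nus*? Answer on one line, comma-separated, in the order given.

The pattern is sibilance of the final sound: -mi when the stem ends in a sibilant (*aniziz*, *wolures*); -im when the stem ends in a non-sibilant consonant (*weleiv*, *kijhelot*); -ifi when the stem ends in a vowel (*pejuro*, *kona*).
*podbev*: final sound = /v/, a non-sibilant consonant → -im → *podbevim*.
*za*: final sound = /a/, a vowel → -ifi → *zaifi*.
Since the final sound of *nus* is /s/ (a sibilant), it takes -mi, giving *nusmi*.

podbevim, zaifi, nusmi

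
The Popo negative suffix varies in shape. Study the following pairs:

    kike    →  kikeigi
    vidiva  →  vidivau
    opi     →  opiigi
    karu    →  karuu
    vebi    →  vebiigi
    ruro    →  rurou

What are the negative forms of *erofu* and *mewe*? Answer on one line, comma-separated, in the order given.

erofuu, meweigi

The pattern is front/back vowel harmony: -igi when the last vowel of the stem is a front vowel (*kike*, *opi*, *vebi*); -u when the last vowel of the stem is a back vowel (*vidiva*, *karu*, *ruro*).
*erofu* — last vowel /u/ (a back vowel) → -u → *erofuu*.
*mewe* — last vowel /e/ (a front vowel) → -igi → *meweigi*.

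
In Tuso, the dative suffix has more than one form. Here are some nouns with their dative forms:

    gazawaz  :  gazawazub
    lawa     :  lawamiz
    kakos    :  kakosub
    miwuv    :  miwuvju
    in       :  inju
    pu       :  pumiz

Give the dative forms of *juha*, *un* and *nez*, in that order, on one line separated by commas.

The suffix is conditioned by the final sound: -ub when the stem ends in a sibilant (*gazawaz*, *kakos*); -ju when the stem ends in a non-sibilant consonant (*miwuv*, *in*); -miz when the stem ends in a vowel (*lawa*, *pu*).
*juha*: final sound = /a/, a vowel → -miz → *juhamiz*.
Since the final sound of *un* is /n/ (a non-sibilant consonant), it takes -ju, giving *unju*.
The final sound of *nez* is /z/, which is a sibilant, so the suffix is -ub, giving *nezub*.

juhamiz, unju, nezub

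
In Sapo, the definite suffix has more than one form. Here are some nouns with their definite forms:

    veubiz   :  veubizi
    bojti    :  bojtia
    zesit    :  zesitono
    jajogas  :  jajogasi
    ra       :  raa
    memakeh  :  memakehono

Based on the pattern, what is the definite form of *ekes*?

ekesi

The pattern is sibilance of the final sound: -i when the stem ends in a sibilant (*veubiz*, *jajogas*); -ono when the stem ends in a non-sibilant consonant (*zesit*, *memakeh*); -a when the stem ends in a vowel (*bojti*, *ra*).
*ekes* — final sound /s/ (a sibilant) → -i → *ekesi*.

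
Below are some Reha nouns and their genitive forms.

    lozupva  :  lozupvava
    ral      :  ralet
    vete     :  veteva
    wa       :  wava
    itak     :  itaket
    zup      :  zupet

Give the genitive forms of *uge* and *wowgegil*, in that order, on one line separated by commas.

ugeva, wowgegilet

The alternation tracks the final sound of the stem — -et when the stem ends in a consonant (*ral*, *itak*, *zup*); -va when the stem ends in a vowel (*lozupva*, *vete*, *wa*).
The final sound of *uge* is /e/, which is a vowel, so the suffix is -va, giving *ugeva*.
*wowgegil*: final sound = /l/, a consonant → -et → *wowgegilet*.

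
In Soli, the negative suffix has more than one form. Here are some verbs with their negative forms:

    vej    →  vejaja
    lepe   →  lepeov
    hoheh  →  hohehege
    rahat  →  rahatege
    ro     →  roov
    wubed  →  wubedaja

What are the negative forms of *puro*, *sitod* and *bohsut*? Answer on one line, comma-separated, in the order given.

puroov, sitodaja, bohsutege

The alternation tracks the final sound of the stem — -ege when the stem ends in a voiceless consonant (*hoheh*, *rahat*); -aja when the stem ends in a voiced consonant (*vej*, *wubed*); -ov when the stem ends in a vowel (*lepe*, *ro*).
Since the final sound of *puro* is /o/ (a vowel), it takes -ov, giving *puroov*.
Since the final sound of *sitod* is /d/ (a voiced consonant), it takes -aja, giving *sitodaja*.
*bohsut* — final sound /t/ (a voiceless consonant) → -ege → *bohsutege*.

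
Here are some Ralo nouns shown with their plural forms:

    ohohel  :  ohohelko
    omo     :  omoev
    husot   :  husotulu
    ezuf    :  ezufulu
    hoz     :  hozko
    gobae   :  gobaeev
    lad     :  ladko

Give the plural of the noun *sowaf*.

The suffix is conditioned by the final sound: -ulu when the stem ends in a voiceless consonant (*husot*, *ezuf*); -ko when the stem ends in a voiced consonant (*ohohel*, *hoz*, *lad*); -ev when the stem ends in a vowel (*omo*, *gobae*).
The final sound of *sowaf* is /f/, which is a voiceless consonant, so the suffix is -ulu, giving *sowafulu*.

sowafulu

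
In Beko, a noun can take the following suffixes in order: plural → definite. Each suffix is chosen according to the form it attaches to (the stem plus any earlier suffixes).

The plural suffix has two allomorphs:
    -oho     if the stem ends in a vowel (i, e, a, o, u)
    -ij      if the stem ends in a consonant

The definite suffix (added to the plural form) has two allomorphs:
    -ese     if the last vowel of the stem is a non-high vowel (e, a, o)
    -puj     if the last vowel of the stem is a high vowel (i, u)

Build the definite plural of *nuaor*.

nuaorijpuj

*nuaor* — final sound /r/ (a consonant) → -ij → *nuaorij*.
Since the last vowel of the plural form *nuaorij* is /i/ (a high vowel), it takes -puj, giving *nuaorijpuj*.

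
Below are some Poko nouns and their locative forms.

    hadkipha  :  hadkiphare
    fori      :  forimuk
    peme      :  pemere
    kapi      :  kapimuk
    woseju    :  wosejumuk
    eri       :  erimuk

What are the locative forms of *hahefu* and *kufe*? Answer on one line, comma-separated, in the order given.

The suffix is conditioned by the last vowel: -muk when the last vowel of the stem is a high vowel (*fori*, *kapi*, *woseju*, *eri*); -re when the last vowel of the stem is a non-high vowel (*hadkipha*, *peme*).
The last vowel of *hahefu* is /u/, which is a high vowel, so the suffix is -muk, giving *hahefumuk*.
*kufe*: last vowel = /e/, a non-high vowel → -re → *kufere*.

hahefumuk, kufere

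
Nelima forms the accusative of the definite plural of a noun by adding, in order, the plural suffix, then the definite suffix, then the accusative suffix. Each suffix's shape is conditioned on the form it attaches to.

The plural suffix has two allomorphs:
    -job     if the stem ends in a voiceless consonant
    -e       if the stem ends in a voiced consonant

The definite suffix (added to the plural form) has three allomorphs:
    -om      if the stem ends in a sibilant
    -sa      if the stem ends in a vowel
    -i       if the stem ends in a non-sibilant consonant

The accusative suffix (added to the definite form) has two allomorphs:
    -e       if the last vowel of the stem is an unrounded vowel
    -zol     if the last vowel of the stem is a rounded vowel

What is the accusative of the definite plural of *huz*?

Since the final consonant of *huz* is /z/ (voiced), it takes -e, giving *huze*.
The plural form *huze* — final sound /e/ (a vowel) → -sa → *huzesa*.
Since the last vowel of the definite form *huzesa* is /a/ (an unrounded vowel), it takes -e, giving *huzesae*.

huzesae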